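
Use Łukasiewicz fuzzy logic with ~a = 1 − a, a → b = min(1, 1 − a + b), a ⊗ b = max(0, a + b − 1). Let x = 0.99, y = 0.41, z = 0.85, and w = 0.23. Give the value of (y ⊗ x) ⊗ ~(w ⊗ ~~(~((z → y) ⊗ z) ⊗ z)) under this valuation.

y ⊗ x = max(0, 0.41 + 0.99 − 1) = max(0, 0.40) = 0.40
z → y = min(1, 1 − 0.85 + 0.41) = min(1, 0.56) = 0.56
(z → y) ⊗ z = max(0, 0.56 + 0.85 − 1) = max(0, 0.41) = 0.41
~((z → y) ⊗ z) = 1 − 0.41 = 0.59
~((z → y) ⊗ z) ⊗ z = max(0, 0.59 + 0.85 − 1) = max(0, 0.44) = 0.44
~(~((z → y) ⊗ z) ⊗ z) = 1 − 0.44 = 0.56
~~(~((z → y) ⊗ z) ⊗ z) = 1 − 0.56 = 0.44
w ⊗ ~~(~((z → y) ⊗ z) ⊗ z) = max(0, 0.23 + 0.44 − 1) = max(0, -0.33) = 0.00
~(w ⊗ ~~(~((z → y) ⊗ z) ⊗ z)) = 1 − 0.00 = 1.00
(y ⊗ x) ⊗ ~(w ⊗ ~~(~((z → y) ⊗ z) ⊗ z)) = max(0, 0.40 + 1.00 − 1) = max(0, 0.40) = 0.40

0.40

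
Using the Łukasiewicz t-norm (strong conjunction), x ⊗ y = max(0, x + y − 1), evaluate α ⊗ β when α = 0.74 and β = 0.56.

α ⊗ β = max(0, 0.74 + 0.56 − 1) = max(0, 0.30) = 0.30
For comparison, the Gödel (minimum) t-norm min(x, y) would give 0.56.

0.30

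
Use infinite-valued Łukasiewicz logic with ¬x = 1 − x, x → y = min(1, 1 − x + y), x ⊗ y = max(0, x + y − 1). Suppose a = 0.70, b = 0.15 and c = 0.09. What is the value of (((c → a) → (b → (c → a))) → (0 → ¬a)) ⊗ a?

0.70

c → a = min(1, 1 − 0.09 + 0.70) = min(1, 1.61) = 1.00
b → (c → a) = min(1, 1 − 0.15 + 1.00) = min(1, 1.85) = 1.00
(c → a) → (b → (c → a)) = min(1, 1 − 1.00 + 1.00) = min(1, 1.00) = 1.00
¬a = 1 − 0.70 = 0.30
0 → ¬a = min(1, 1 − 0.00 + 0.30) = min(1, 1.30) = 1.00
((c → a) → (b → (c → a))) → (0 → ¬a) = min(1, 1 − 1.00 + 1.00) = min(1, 1.00) = 1.00
(((c → a) → (b → (c → a))) → (0 → ¬a)) ⊗ a = max(0, 1.00 + 0.70 − 1) = max(0, 0.70) = 0.70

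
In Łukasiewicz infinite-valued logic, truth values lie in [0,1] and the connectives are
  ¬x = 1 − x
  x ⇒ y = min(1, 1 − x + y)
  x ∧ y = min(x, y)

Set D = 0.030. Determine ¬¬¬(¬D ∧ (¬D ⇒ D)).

¬D = 1 − 0.030 = 0.970
¬D ⇒ D = min(1, 1 − 0.970 + 0.030) = min(1, 0.060) = 0.060
¬D ∧ (¬D ⇒ D) = min(0.970, 0.060) = 0.060
¬(¬D ∧ (¬D ⇒ D)) = 1 − 0.060 = 0.940
¬¬(¬D ∧ (¬D ⇒ D)) = 1 − 0.940 = 0.060
¬¬¬(¬D ∧ (¬D ⇒ D)) = 1 − 0.060 = 0.940

0.940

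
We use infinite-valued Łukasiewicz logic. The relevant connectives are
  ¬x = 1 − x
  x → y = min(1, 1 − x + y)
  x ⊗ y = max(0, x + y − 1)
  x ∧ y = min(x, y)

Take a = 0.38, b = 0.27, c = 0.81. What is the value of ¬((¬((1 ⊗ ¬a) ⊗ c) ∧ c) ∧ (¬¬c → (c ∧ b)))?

¬a = 1 − 0.38 = 0.62
1 ⊗ ¬a = max(0, 1.00 + 0.62 − 1) = max(0, 0.62) = 0.62
(1 ⊗ ¬a) ⊗ c = max(0, 0.62 + 0.81 − 1) = max(0, 0.43) = 0.43
¬((1 ⊗ ¬a) ⊗ c) = 1 − 0.43 = 0.57
¬((1 ⊗ ¬a) ⊗ c) ∧ c = min(0.57, 0.81) = 0.57
¬c = 1 − 0.81 = 0.19
¬¬c = 1 − 0.19 = 0.81
c ∧ b = min(0.81, 0.27) = 0.27
¬¬c → (c ∧ b) = min(1, 1 − 0.81 + 0.27) = min(1, 0.46) = 0.46
(¬((1 ⊗ ¬a) ⊗ c) ∧ c) ∧ (¬¬c → (c ∧ b)) = min(0.57, 0.46) = 0.46
¬((¬((1 ⊗ ¬a) ⊗ c) ∧ c) ∧ (¬¬c → (c ∧ b))) = 1 − 0.46 = 0.54

0.54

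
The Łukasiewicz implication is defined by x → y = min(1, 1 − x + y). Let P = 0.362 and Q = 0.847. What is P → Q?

P → Q = min(1, 1 − 0.362 + 0.847) = min(1, 1.485) = 1.000
For comparison, the Gödel implication (1 if x ≤ y else y) would give 1.000.

1.000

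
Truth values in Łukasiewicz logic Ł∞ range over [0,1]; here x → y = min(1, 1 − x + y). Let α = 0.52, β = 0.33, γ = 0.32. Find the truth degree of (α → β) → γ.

0.51

α → β = min(1, 1 − 0.52 + 0.33) = min(1, 0.81) = 0.81
(α → β) → γ = min(1, 1 − 0.81 + 0.32) = min(1, 0.51) = 0.51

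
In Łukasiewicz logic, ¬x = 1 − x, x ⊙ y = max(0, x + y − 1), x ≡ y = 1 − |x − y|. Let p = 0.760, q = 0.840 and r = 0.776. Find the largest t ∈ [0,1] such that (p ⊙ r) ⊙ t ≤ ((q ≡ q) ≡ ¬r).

p ⊙ r = max(0, 0.760 + 0.776 − 1) = max(0, 0.536) = 0.536
So the left factor is p ⊙ r = 0.536.
q ≡ q = 1 − |0.840 − 0.840| = 1 − 0.000 = 1.000
¬r = 1 − 0.776 = 0.224
(q ≡ q) ≡ ¬r = 1 − |1.000 − 0.224| = 1 − 0.776 = 0.224
So the right-hand bound is (q ≡ q) ≡ ¬r = 0.224.
The residuum of the Łukasiewicz t-norm gives the supremum: min(1, 1 − 0.536 + 0.224).
1 − 0.536 + 0.224 = 0.688, so t = min(1, 0.688) = 0.688.
Check: 0.536 ⊙ 0.688 = max(0, 0.224) = 0.224 ≤ 0.224.

0.688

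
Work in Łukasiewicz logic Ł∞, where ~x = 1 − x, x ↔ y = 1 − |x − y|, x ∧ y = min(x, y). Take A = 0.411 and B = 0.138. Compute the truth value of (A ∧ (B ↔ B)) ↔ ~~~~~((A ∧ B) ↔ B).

B ↔ B = 1 − |0.138 − 0.138| = 1 − 0.000 = 1.000
A ∧ (B ↔ B) = min(0.411, 1.000) = 0.411
A ∧ B = min(0.411, 0.138) = 0.138
(A ∧ B) ↔ B = 1 − |0.138 − 0.138| = 1 − 0.000 = 1.000
~((A ∧ B) ↔ B) = 1 − 1.000 = 0.000
~~((A ∧ B) ↔ B) = 1 − 0.000 = 1.000
~~~((A ∧ B) ↔ B) = 1 − 1.000 = 0.000
~~~~((A ∧ B) ↔ B) = 1 − 0.000 = 1.000
~~~~~((A ∧ B) ↔ B) = 1 − 1.000 = 0.000
(A ∧ (B ↔ B)) ↔ ~~~~~((A ∧ B) ↔ B) = 1 − |0.411 − 0.000| = 1 − 0.411 = 0.589

0.589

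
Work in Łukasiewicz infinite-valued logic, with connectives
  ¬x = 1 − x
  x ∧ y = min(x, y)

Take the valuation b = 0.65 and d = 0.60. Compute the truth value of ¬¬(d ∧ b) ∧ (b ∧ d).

0.60

d ∧ b = min(0.60, 0.65) = 0.60
¬(d ∧ b) = 1 − 0.60 = 0.40
¬¬(d ∧ b) = 1 − 0.40 = 0.60
b ∧ d = min(0.65, 0.60) = 0.60
¬¬(d ∧ b) ∧ (b ∧ d) = min(0.60, 0.60) = 0.60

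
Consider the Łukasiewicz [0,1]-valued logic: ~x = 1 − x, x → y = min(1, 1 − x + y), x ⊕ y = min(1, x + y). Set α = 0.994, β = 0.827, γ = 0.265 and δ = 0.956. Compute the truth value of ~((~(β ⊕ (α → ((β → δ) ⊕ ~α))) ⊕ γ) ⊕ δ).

β → δ = min(1, 1 − 0.827 + 0.956) = min(1, 1.129) = 1.000
~α = 1 − 0.994 = 0.006
(β → δ) ⊕ ~α = min(1, 1.000 + 0.006) = min(1, 1.006) = 1.000
α → ((β → δ) ⊕ ~α) = min(1, 1 − 0.994 + 1.000) = min(1, 1.006) = 1.000
β ⊕ (α → ((β → δ) ⊕ ~α)) = min(1, 0.827 + 1.000) = min(1, 1.827) = 1.000
~(β ⊕ (α → ((β → δ) ⊕ ~α))) = 1 − 1.000 = 0.000
~(β ⊕ (α → ((β → δ) ⊕ ~α))) ⊕ γ = min(1, 0.000 + 0.265) = min(1, 0.265) = 0.265
(~(β ⊕ (α → ((β → δ) ⊕ ~α))) ⊕ γ) ⊕ δ = min(1, 0.265 + 0.956) = min(1, 1.221) = 1.000
~((~(β ⊕ (α → ((β → δ) ⊕ ~α))) ⊕ γ) ⊕ δ) = 1 − 1.000 = 0.000

0.000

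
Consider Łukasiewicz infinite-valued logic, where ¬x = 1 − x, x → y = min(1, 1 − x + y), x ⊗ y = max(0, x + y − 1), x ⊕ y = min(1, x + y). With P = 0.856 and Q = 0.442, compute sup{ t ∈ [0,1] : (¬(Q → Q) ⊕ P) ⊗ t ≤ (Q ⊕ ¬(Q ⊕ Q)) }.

Q → Q = min(1, 1 − 0.442 + 0.442) = min(1, 1.000) = 1.000
¬(Q → Q) = 1 − 1.000 = 0.000
¬(Q → Q) ⊕ P = min(1, 0.000 + 0.856) = min(1, 0.856) = 0.856
So the left factor is ¬(Q → Q) ⊕ P = 0.856.
Q ⊕ Q = min(1, 0.442 + 0.442) = min(1, 0.884) = 0.884
¬(Q ⊕ Q) = 1 − 0.884 = 0.116
Q ⊕ ¬(Q ⊕ Q) = min(1, 0.442 + 0.116) = min(1, 0.558) = 0.558
So the right-hand bound is Q ⊕ ¬(Q ⊕ Q) = 0.558.
The residuum of the Łukasiewicz t-norm gives the supremum: min(1, 1 − 0.856 + 0.558).
1 − 0.856 + 0.558 = 0.702, so t = min(1, 0.702) = 0.702.
Check: 0.856 ⊗ 0.702 = max(0, 0.558) = 0.558 ≤ 0.558.

0.702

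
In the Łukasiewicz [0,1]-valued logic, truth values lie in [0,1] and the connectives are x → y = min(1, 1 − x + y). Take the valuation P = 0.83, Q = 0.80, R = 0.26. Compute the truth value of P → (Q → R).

Q → R = min(1, 1 − 0.80 + 0.26) = min(1, 0.46) = 0.46
P → (Q → R) = min(1, 1 − 0.83 + 0.46) = min(1, 0.63) = 0.63

0.63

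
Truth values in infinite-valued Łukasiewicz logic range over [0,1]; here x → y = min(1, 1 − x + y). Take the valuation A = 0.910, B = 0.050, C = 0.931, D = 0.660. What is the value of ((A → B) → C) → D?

0.660

A → B = min(1, 1 − 0.910 + 0.050) = min(1, 0.140) = 0.140
(A → B) → C = min(1, 1 − 0.140 + 0.931) = min(1, 1.791) = 1.000
((A → B) → C) → D = min(1, 1 − 1.000 + 0.660) = min(1, 0.660) = 0.660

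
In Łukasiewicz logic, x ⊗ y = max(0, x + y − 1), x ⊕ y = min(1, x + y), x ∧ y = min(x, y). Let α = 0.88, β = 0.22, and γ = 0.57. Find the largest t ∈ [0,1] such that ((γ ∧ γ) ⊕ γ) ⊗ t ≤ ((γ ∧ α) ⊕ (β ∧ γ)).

γ ∧ γ = min(0.57, 0.57) = 0.57
(γ ∧ γ) ⊕ γ = min(1, 0.57 + 0.57) = min(1, 1.14) = 1.00
So the left factor is (γ ∧ γ) ⊕ γ = 1.00.
γ ∧ α = min(0.57, 0.88) = 0.57
β ∧ γ = min(0.22, 0.57) = 0.22
(γ ∧ α) ⊕ (β ∧ γ) = min(1, 0.57 + 0.22) = min(1, 0.79) = 0.79
So the right-hand bound is (γ ∧ α) ⊕ (β ∧ γ) = 0.79.
The residuum of the Łukasiewicz t-norm gives the supremum: min(1, 1 − 1.00 + 0.79).
1 − 1.00 + 0.79 = 0.79, so t = min(1, 0.79) = 0.79.
Check: 1.00 ⊗ 0.79 = max(0, 0.79) = 0.79 ≤ 0.79.

0.79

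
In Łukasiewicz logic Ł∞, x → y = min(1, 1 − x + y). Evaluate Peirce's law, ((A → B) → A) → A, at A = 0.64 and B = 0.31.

A → B = min(1, 1 − 0.64 + 0.31) = min(1, 0.67) = 0.67
(A → B) → A = min(1, 1 − 0.67 + 0.64) = min(1, 0.97) = 0.97
((A → B) → A) → A = min(1, 1 − 0.97 + 0.64) = min(1, 0.67) = 0.67
(The value 0.67 < 1 shows this instance is not satisfied; not a Ł∞-tautology in general.)

0.67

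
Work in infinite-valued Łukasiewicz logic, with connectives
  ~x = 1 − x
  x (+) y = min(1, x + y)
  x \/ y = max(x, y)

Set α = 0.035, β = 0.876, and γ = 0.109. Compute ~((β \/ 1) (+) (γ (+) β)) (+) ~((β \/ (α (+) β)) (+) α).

β \/ 1 = max(0.876, 1.000) = 1.000
γ (+) β = min(1, 0.109 + 0.876) = min(1, 0.985) = 0.985
(β \/ 1) (+) (γ (+) β) = min(1, 1.000 + 0.985) = min(1, 1.985) = 1.000
~((β \/ 1) (+) (γ (+) β)) = 1 − 1.000 = 0.000
α (+) β = min(1, 0.035 + 0.876) = min(1, 0.911) = 0.911
β \/ (α (+) β) = max(0.876, 0.911) = 0.911
(β \/ (α (+) β)) (+) α = min(1, 0.911 + 0.035) = min(1, 0.946) = 0.946
~((β \/ (α (+) β)) (+) α) = 1 − 0.946 = 0.054
~((β \/ 1) (+) (γ (+) β)) (+) ~((β \/ (α (+) β)) (+) α) = min(1, 0.000 + 0.054) = min(1, 0.054) = 0.054

0.054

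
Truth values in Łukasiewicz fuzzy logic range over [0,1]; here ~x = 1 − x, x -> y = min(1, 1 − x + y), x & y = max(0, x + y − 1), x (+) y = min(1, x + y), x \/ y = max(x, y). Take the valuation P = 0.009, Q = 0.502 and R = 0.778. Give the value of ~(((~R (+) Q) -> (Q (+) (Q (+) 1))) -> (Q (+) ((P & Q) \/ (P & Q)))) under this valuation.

0.498

~R = 1 − 0.778 = 0.222
~R (+) Q = min(1, 0.222 + 0.502) = min(1, 0.724) = 0.724
Q (+) 1 = min(1, 0.502 + 1.000) = min(1, 1.502) = 1.000
Q (+) (Q (+) 1) = min(1, 0.502 + 1.000) = min(1, 1.502) = 1.000
(~R (+) Q) -> (Q (+) (Q (+) 1)) = min(1, 1 − 0.724 + 1.000) = min(1, 1.276) = 1.000
P & Q = max(0, 0.009 + 0.502 − 1) = max(0, -0.489) = 0.000
(P & Q) \/ (P & Q) = max(0.000, 0.000) = 0.000
Q (+) ((P & Q) \/ (P & Q)) = min(1, 0.502 + 0.000) = min(1, 0.502) = 0.502
((~R (+) Q) -> (Q (+) (Q (+) 1))) -> (Q (+) ((P & Q) \/ (P & Q))) = min(1, 1 − 1.000 + 0.502) = min(1, 0.502) = 0.502
~(((~R (+) Q) -> (Q (+) (Q (+) 1))) -> (Q (+) ((P & Q) \/ (P & Q)))) = 1 − 0.502 = 0.498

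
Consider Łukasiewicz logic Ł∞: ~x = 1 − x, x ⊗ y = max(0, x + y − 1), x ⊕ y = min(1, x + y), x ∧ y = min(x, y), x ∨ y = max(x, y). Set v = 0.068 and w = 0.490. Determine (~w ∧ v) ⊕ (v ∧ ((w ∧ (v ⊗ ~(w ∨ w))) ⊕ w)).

0.136

~w = 1 − 0.490 = 0.510
~w ∧ v = min(0.510, 0.068) = 0.068
w ∨ w = max(0.490, 0.490) = 0.490
~(w ∨ w) = 1 − 0.490 = 0.510
v ⊗ ~(w ∨ w) = max(0, 0.068 + 0.510 − 1) = max(0, -0.422) = 0.000
w ∧ (v ⊗ ~(w ∨ w)) = min(0.490, 0.000) = 0.000
(w ∧ (v ⊗ ~(w ∨ w))) ⊕ w = min(1, 0.000 + 0.490) = min(1, 0.490) = 0.490
v ∧ ((w ∧ (v ⊗ ~(w ∨ w))) ⊕ w) = min(0.068, 0.490) = 0.068
(~w ∧ v) ⊕ (v ∧ ((w ∧ (v ⊗ ~(w ∨ w))) ⊕ w)) = min(1, 0.068 + 0.068) = min(1, 0.136) = 0.136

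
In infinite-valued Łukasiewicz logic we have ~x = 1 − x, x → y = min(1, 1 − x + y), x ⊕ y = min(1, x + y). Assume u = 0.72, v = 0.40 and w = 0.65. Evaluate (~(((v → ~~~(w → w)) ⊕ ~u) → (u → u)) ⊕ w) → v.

0.75

w → w = min(1, 1 − 0.65 + 0.65) = min(1, 1.00) = 1.00
~(w → w) = 1 − 1.00 = 0.00
~~(w → w) = 1 − 0.00 = 1.00
~~~(w → w) = 1 − 1.00 = 0.00
v → ~~~(w → w) = min(1, 1 − 0.40 + 0.00) = min(1, 0.60) = 0.60
~u = 1 − 0.72 = 0.28
(v → ~~~(w → w)) ⊕ ~u = min(1, 0.60 + 0.28) = min(1, 0.88) = 0.88
u → u = min(1, 1 − 0.72 + 0.72) = min(1, 1.00) = 1.00
((v → ~~~(w → w)) ⊕ ~u) → (u → u) = min(1, 1 − 0.88 + 1.00) = min(1, 1.12) = 1.00
~(((v → ~~~(w → w)) ⊕ ~u) → (u → u)) = 1 − 1.00 = 0.00
~(((v → ~~~(w → w)) ⊕ ~u) → (u → u)) ⊕ w = min(1, 0.00 + 0.65) = min(1, 0.65) = 0.65
(~(((v → ~~~(w → w)) ⊕ ~u) → (u → u)) ⊕ w) → v = min(1, 1 − 0.65 + 0.40) = min(1, 0.75) = 0.75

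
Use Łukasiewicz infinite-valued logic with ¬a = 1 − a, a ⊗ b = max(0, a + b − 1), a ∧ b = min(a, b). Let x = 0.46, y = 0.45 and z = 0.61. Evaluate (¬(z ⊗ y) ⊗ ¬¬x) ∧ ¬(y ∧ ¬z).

z ⊗ y = max(0, 0.61 + 0.45 − 1) = max(0, 0.06) = 0.06
¬(z ⊗ y) = 1 − 0.06 = 0.94
¬x = 1 − 0.46 = 0.54
¬¬x = 1 − 0.54 = 0.46
¬(z ⊗ y) ⊗ ¬¬x = max(0, 0.94 + 0.46 − 1) = max(0, 0.40) = 0.40
¬z = 1 − 0.61 = 0.39
y ∧ ¬z = min(0.45, 0.39) = 0.39
¬(y ∧ ¬z) = 1 − 0.39 = 0.61
(¬(z ⊗ y) ⊗ ¬¬x) ∧ ¬(y ∧ ¬z) = min(0.40, 0.61) = 0.40

0.40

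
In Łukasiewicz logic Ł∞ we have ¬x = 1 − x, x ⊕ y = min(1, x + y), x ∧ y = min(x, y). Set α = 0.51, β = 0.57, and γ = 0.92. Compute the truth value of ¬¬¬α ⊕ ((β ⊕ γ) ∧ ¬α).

0.98

¬α = 1 − 0.51 = 0.49
¬¬α = 1 − 0.49 = 0.51
¬¬¬α = 1 − 0.51 = 0.49
β ⊕ γ = min(1, 0.57 + 0.92) = min(1, 1.49) = 1.00
(β ⊕ γ) ∧ ¬α = min(1.00, 0.49) = 0.49
¬¬¬α ⊕ ((β ⊕ γ) ∧ ¬α) = min(1, 0.49 + 0.49) = min(1, 0.98) = 0.98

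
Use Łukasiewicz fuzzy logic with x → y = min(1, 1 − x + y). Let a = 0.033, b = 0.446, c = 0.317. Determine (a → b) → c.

a → b = min(1, 1 − 0.033 + 0.446) = min(1, 1.413) = 1.000
(a → b) → c = min(1, 1 − 1.000 + 0.317) = min(1, 0.317) = 0.317

0.317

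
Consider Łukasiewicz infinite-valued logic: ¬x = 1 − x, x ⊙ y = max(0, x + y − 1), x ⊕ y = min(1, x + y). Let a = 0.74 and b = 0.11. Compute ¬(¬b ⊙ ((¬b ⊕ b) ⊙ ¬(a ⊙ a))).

0.59

¬b = 1 − 0.11 = 0.89
¬b ⊕ b = min(1, 0.89 + 0.11) = min(1, 1.00) = 1.00
a ⊙ a = max(0, 0.74 + 0.74 − 1) = max(0, 0.48) = 0.48
¬(a ⊙ a) = 1 − 0.48 = 0.52
(¬b ⊕ b) ⊙ ¬(a ⊙ a) = max(0, 1.00 + 0.52 − 1) = max(0, 0.52) = 0.52
¬b ⊙ ((¬b ⊕ b) ⊙ ¬(a ⊙ a)) = max(0, 0.89 + 0.52 − 1) = max(0, 0.41) = 0.41
¬(¬b ⊙ ((¬b ⊕ b) ⊙ ¬(a ⊙ a))) = 1 − 0.41 = 0.59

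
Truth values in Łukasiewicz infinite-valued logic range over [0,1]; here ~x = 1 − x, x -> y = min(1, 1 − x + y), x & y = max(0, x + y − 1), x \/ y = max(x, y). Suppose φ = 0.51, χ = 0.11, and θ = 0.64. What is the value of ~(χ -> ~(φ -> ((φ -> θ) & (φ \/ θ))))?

φ -> θ = min(1, 1 − 0.51 + 0.64) = min(1, 1.13) = 1.00
φ \/ θ = max(0.51, 0.64) = 0.64
(φ -> θ) & (φ \/ θ) = max(0, 1.00 + 0.64 − 1) = max(0, 0.64) = 0.64
φ -> ((φ -> θ) & (φ \/ θ)) = min(1, 1 − 0.51 + 0.64) = min(1, 1.13) = 1.00
~(φ -> ((φ -> θ) & (φ \/ θ))) = 1 − 1.00 = 0.00
χ -> ~(φ -> ((φ -> θ) & (φ \/ θ))) = min(1, 1 − 0.11 + 0.00) = min(1, 0.89) = 0.89
~(χ -> ~(φ -> ((φ -> θ) & (φ \/ θ)))) = 1 − 0.89 = 0.11

0.11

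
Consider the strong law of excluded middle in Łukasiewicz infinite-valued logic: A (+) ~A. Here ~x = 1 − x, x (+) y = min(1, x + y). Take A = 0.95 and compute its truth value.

1.00

~A = 1 − 0.95 = 0.05
A (+) ~A = min(1, 0.95 + 0.05) = min(1, 1.00) = 1.00
(As expected: always 1 in Ł∞ since a ⊕ (1−a) = 1.)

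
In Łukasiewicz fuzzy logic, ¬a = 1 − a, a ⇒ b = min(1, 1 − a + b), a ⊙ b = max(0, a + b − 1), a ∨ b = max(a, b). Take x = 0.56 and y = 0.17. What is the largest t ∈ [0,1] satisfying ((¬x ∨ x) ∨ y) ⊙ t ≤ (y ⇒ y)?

1.00

¬x = 1 − 0.56 = 0.44
¬x ∨ x = max(0.44, 0.56) = 0.56
(¬x ∨ x) ∨ y = max(0.56, 0.17) = 0.56
So the left factor is (¬x ∨ x) ∨ y = 0.56.
y ⇒ y = min(1, 1 − 0.17 + 0.17) = min(1, 1.00) = 1.00
So the right-hand bound is y ⇒ y = 1.00.
The residuum of the Łukasiewicz t-norm gives the supremum: min(1, 1 − 0.56 + 1.00).
1 − 0.56 + 1.00 = 1.44, so t = min(1, 1.44) = 1.00.
Check: 0.56 ⊙ 1.00 = max(0, 0.56) = 0.56 ≤ 1.00.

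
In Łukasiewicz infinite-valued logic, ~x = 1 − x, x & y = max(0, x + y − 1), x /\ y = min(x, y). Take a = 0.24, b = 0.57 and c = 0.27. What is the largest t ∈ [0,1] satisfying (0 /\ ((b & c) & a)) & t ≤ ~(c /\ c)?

b & c = max(0, 0.57 + 0.27 − 1) = max(0, -0.16) = 0.00
(b & c) & a = max(0, 0.00 + 0.24 − 1) = max(0, -0.76) = 0.00
0 /\ ((b & c) & a) = min(0.00, 0.00) = 0.00
So the left factor is 0 /\ ((b & c) & a) = 0.00.
c /\ c = min(0.27, 0.27) = 0.27
~(c /\ c) = 1 − 0.27 = 0.73
So the right-hand bound is ~(c /\ c) = 0.73.
The residuum of the Łukasiewicz t-norm gives the supremum: min(1, 1 − 0.00 + 0.73).
1 − 0.00 + 0.73 = 1.73, so t = min(1, 1.73) = 1.00.
Check: 0.00 & 1.00 = max(0, 0.00) = 0.00 ≤ 0.73.

1.00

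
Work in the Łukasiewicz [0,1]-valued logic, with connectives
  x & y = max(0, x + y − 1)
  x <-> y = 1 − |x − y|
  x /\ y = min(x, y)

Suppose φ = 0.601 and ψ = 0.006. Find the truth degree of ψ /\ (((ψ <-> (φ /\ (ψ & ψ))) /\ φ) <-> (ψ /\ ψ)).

0.006

ψ & ψ = max(0, 0.006 + 0.006 − 1) = max(0, -0.988) = 0.000
φ /\ (ψ & ψ) = min(0.601, 0.000) = 0.000
ψ <-> (φ /\ (ψ & ψ)) = 1 − |0.006 − 0.000| = 1 − 0.006 = 0.994
(ψ <-> (φ /\ (ψ & ψ))) /\ φ = min(0.994, 0.601) = 0.601
ψ /\ ψ = min(0.006, 0.006) = 0.006
((ψ <-> (φ /\ (ψ & ψ))) /\ φ) <-> (ψ /\ ψ) = 1 − |0.601 − 0.006| = 1 − 0.595 = 0.405
ψ /\ (((ψ <-> (φ /\ (ψ & ψ))) /\ φ) <-> (ψ /\ ψ)) = min(0.006, 0.405) = 0.006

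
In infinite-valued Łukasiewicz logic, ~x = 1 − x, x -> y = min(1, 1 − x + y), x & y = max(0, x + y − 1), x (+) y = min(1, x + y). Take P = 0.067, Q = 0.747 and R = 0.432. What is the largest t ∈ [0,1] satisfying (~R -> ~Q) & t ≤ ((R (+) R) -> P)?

~R = 1 − 0.432 = 0.568
~Q = 1 − 0.747 = 0.253
~R -> ~Q = min(1, 1 − 0.568 + 0.253) = min(1, 0.685) = 0.685
So the left factor is ~R -> ~Q = 0.685.
R (+) R = min(1, 0.432 + 0.432) = min(1, 0.864) = 0.864
(R (+) R) -> P = min(1, 1 − 0.864 + 0.067) = min(1, 0.203) = 0.203
So the right-hand bound is (R (+) R) -> P = 0.203.
The residuum of the Łukasiewicz t-norm gives the supremum: min(1, 1 − 0.685 + 0.203).
1 − 0.685 + 0.203 = 0.518, so t = min(1, 0.518) = 0.518.
Check: 0.685 & 0.518 = max(0, 0.203) = 0.203 ≤ 0.203.

0.518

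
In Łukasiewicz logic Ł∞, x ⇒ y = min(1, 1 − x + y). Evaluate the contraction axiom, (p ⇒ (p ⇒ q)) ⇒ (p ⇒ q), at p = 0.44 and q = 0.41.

0.97

p ⇒ q = min(1, 1 − 0.44 + 0.41) = min(1, 0.97) = 0.97
p ⇒ (p ⇒ q) = min(1, 1 − 0.44 + 0.97) = min(1, 1.53) = 1.00
(p ⇒ (p ⇒ q)) ⇒ (p ⇒ q) = min(1, 1 − 1.00 + 0.97) = min(1, 0.97) = 0.97
(The value 0.97 < 1 shows this instance is not satisfied; fails in Ł∞ (the t-norm is not idempotent).)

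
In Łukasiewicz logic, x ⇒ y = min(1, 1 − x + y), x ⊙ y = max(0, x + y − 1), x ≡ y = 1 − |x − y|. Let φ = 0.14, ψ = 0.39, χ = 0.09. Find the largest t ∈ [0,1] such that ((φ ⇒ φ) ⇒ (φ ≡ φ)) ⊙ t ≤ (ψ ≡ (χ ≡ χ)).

0.39

φ ⇒ φ = min(1, 1 − 0.14 + 0.14) = min(1, 1.00) = 1.00
φ ≡ φ = 1 − |0.14 − 0.14| = 1 − 0.00 = 1.00
(φ ⇒ φ) ⇒ (φ ≡ φ) = min(1, 1 − 1.00 + 1.00) = min(1, 1.00) = 1.00
So the left factor is (φ ⇒ φ) ⇒ (φ ≡ φ) = 1.00.
χ ≡ χ = 1 − |0.09 − 0.09| = 1 − 0.00 = 1.00
ψ ≡ (χ ≡ χ) = 1 − |0.39 − 1.00| = 1 − 0.61 = 0.39
So the right-hand bound is ψ ≡ (χ ≡ χ) = 0.39.
The residuum of the Łukasiewicz t-norm gives the supremum: min(1, 1 − 1.00 + 0.39).
1 − 1.00 + 0.39 = 0.39, so t = min(1, 0.39) = 0.39.
Check: 1.00 ⊙ 0.39 = max(0, 0.39) = 0.39 ≤ 0.39.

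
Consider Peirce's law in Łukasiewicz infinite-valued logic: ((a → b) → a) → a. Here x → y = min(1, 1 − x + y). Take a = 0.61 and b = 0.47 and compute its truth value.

a → b = min(1, 1 − 0.61 + 0.47) = min(1, 0.86) = 0.86
(a → b) → a = min(1, 1 − 0.86 + 0.61) = min(1, 0.75) = 0.75
((a → b) → a) → a = min(1, 1 − 0.75 + 0.61) = min(1, 0.86) = 0.86
(The value 0.86 < 1 shows this instance is not satisfied; not a Ł∞-tautology in general.)

0.86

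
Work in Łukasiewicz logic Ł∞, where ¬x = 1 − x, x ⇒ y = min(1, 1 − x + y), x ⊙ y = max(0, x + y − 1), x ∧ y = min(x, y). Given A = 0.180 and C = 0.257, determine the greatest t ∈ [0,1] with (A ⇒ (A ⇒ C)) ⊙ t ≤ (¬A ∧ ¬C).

0.743

A ⇒ C = min(1, 1 − 0.180 + 0.257) = min(1, 1.077) = 1.000
A ⇒ (A ⇒ C) = min(1, 1 − 0.180 + 1.000) = min(1, 1.820) = 1.000
So the left factor is A ⇒ (A ⇒ C) = 1.000.
¬A = 1 − 0.180 = 0.820
¬C = 1 − 0.257 = 0.743
¬A ∧ ¬C = min(0.820, 0.743) = 0.743
So the right-hand bound is ¬A ∧ ¬C = 0.743.
The residuum of the Łukasiewicz t-norm gives the supremum: min(1, 1 − 1.000 + 0.743).
1 − 1.000 + 0.743 = 0.743, so t = min(1, 0.743) = 0.743.
Check: 1.000 ⊙ 0.743 = max(0, 0.743) = 0.743 ≤ 0.743.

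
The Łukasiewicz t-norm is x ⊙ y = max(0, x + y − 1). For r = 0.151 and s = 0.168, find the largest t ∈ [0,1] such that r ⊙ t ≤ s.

The residuum of the Łukasiewicz t-norm gives the supremum: min(1, 1 − 0.151 + 0.168).
1 − 0.151 + 0.168 = 1.017, so t = min(1, 1.017) = 1.000.
Check: 0.151 ⊙ 1.000 = max(0, 0.151) = 0.151 ≤ 0.168.

1.000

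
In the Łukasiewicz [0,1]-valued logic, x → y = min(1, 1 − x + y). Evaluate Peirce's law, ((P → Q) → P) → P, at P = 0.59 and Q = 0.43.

0.84

P → Q = min(1, 1 − 0.59 + 0.43) = min(1, 0.84) = 0.84
(P → Q) → P = min(1, 1 − 0.84 + 0.59) = min(1, 0.75) = 0.75
((P → Q) → P) → P = min(1, 1 − 0.75 + 0.59) = min(1, 0.84) = 0.84
(The value 0.84 < 1 shows this instance is not satisfied; not a Ł∞-tautology in general.)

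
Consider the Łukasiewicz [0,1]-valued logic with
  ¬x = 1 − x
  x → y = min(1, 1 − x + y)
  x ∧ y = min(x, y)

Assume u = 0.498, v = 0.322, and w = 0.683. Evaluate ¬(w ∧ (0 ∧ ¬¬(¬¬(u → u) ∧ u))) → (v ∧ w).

u → u = min(1, 1 − 0.498 + 0.498) = min(1, 1.000) = 1.000
¬(u → u) = 1 − 1.000 = 0.000
¬¬(u → u) = 1 − 0.000 = 1.000
¬¬(u → u) ∧ u = min(1.000, 0.498) = 0.498
¬(¬¬(u → u) ∧ u) = 1 − 0.498 = 0.502
¬¬(¬¬(u → u) ∧ u) = 1 − 0.502 = 0.498
0 ∧ ¬¬(¬¬(u → u) ∧ u) = min(0.000, 0.498) = 0.000
w ∧ (0 ∧ ¬¬(¬¬(u → u) ∧ u)) = min(0.683, 0.000) = 0.000
¬(w ∧ (0 ∧ ¬¬(¬¬(u → u) ∧ u))) = 1 − 0.000 = 1.000
v ∧ w = min(0.322, 0.683) = 0.322
¬(w ∧ (0 ∧ ¬¬(¬¬(u → u) ∧ u))) → (v ∧ w) = min(1, 1 − 1.000 + 0.322) = min(1, 0.322) = 0.322

0.322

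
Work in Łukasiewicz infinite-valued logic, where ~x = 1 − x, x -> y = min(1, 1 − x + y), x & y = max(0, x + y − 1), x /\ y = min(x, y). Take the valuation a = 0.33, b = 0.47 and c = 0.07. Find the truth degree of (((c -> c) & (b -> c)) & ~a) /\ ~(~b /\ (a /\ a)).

c -> c = min(1, 1 − 0.07 + 0.07) = min(1, 1.00) = 1.00
b -> c = min(1, 1 − 0.47 + 0.07) = min(1, 0.60) = 0.60
(c -> c) & (b -> c) = max(0, 1.00 + 0.60 − 1) = max(0, 0.60) = 0.60
~a = 1 − 0.33 = 0.67
((c -> c) & (b -> c)) & ~a = max(0, 0.60 + 0.67 − 1) = max(0, 0.27) = 0.27
~b = 1 − 0.47 = 0.53
a /\ a = min(0.33, 0.33) = 0.33
~b /\ (a /\ a) = min(0.53, 0.33) = 0.33
~(~b /\ (a /\ a)) = 1 − 0.33 = 0.67
(((c -> c) & (b -> c)) & ~a) /\ ~(~b /\ (a /\ a)) = min(0.27, 0.67) = 0.27

0.27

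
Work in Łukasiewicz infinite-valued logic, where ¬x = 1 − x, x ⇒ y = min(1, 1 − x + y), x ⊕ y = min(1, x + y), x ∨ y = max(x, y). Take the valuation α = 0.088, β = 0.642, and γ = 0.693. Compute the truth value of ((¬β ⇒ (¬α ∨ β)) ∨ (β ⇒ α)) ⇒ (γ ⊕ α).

¬β = 1 − 0.642 = 0.358
¬α = 1 − 0.088 = 0.912
¬α ∨ β = max(0.912, 0.642) = 0.912
¬β ⇒ (¬α ∨ β) = min(1, 1 − 0.358 + 0.912) = min(1, 1.554) = 1.000
β ⇒ α = min(1, 1 − 0.642 + 0.088) = min(1, 0.446) = 0.446
(¬β ⇒ (¬α ∨ β)) ∨ (β ⇒ α) = max(1.000, 0.446) = 1.000
γ ⊕ α = min(1, 0.693 + 0.088) = min(1, 0.781) = 0.781
((¬β ⇒ (¬α ∨ β)) ∨ (β ⇒ α)) ⇒ (γ ⊕ α) = min(1, 1 − 1.000 + 0.781) = min(1, 0.781) = 0.781

0.781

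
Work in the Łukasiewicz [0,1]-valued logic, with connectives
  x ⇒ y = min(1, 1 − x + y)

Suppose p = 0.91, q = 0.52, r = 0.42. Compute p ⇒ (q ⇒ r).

0.99

q ⇒ r = min(1, 1 − 0.52 + 0.42) = min(1, 0.90) = 0.90
p ⇒ (q ⇒ r) = min(1, 1 − 0.91 + 0.90) = min(1, 0.99) = 0.99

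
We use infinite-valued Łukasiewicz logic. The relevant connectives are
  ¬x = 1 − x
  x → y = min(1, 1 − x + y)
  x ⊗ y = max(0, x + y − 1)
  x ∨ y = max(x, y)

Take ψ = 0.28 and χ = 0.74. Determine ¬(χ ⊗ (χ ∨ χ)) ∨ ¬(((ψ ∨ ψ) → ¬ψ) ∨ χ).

0.52

χ ∨ χ = max(0.74, 0.74) = 0.74
χ ⊗ (χ ∨ χ) = max(0, 0.74 + 0.74 − 1) = max(0, 0.48) = 0.48
¬(χ ⊗ (χ ∨ χ)) = 1 − 0.48 = 0.52
ψ ∨ ψ = max(0.28, 0.28) = 0.28
¬ψ = 1 − 0.28 = 0.72
(ψ ∨ ψ) → ¬ψ = min(1, 1 − 0.28 + 0.72) = min(1, 1.44) = 1.00
((ψ ∨ ψ) → ¬ψ) ∨ χ = max(1.00, 0.74) = 1.00
¬(((ψ ∨ ψ) → ¬ψ) ∨ χ) = 1 − 1.00 = 0.00
¬(χ ⊗ (χ ∨ χ)) ∨ ¬(((ψ ∨ ψ) → ¬ψ) ∨ χ) = max(0.52, 0.00) = 0.52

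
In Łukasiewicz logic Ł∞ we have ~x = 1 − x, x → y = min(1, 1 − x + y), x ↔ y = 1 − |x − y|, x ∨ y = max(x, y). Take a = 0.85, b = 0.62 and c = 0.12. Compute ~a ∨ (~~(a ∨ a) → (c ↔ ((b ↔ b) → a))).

0.42

~a = 1 − 0.85 = 0.15
a ∨ a = max(0.85, 0.85) = 0.85
~(a ∨ a) = 1 − 0.85 = 0.15
~~(a ∨ a) = 1 − 0.15 = 0.85
b ↔ b = 1 − |0.62 − 0.62| = 1 − 0.00 = 1.00
(b ↔ b) → a = min(1, 1 − 1.00 + 0.85) = min(1, 0.85) = 0.85
c ↔ ((b ↔ b) → a) = 1 − |0.12 − 0.85| = 1 − 0.73 = 0.27
~~(a ∨ a) → (c ↔ ((b ↔ b) → a)) = min(1, 1 − 0.85 + 0.27) = min(1, 0.42) = 0.42
~a ∨ (~~(a ∨ a) → (c ↔ ((b ↔ b) → a))) = max(0.15, 0.42) = 0.42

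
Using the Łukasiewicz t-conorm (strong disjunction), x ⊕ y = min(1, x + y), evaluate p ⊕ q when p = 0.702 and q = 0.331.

1.000

p ⊕ q = min(1, 0.702 + 0.331) = min(1, 1.033) = 1.000
For comparison, the Gödel t-conorm max(x, y) would give 0.702.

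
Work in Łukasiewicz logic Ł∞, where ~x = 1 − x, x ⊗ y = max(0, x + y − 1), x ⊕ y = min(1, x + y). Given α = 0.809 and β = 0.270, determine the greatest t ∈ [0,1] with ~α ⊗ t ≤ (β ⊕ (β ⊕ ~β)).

1.000

~α = 1 − 0.809 = 0.191
So the left factor is ~α = 0.191.
~β = 1 − 0.270 = 0.730
β ⊕ ~β = min(1, 0.270 + 0.730) = min(1, 1.000) = 1.000
β ⊕ (β ⊕ ~β) = min(1, 0.270 + 1.000) = min(1, 1.270) = 1.000
So the right-hand bound is β ⊕ (β ⊕ ~β) = 1.000.
The residuum of the Łukasiewicz t-norm gives the supremum: min(1, 1 − 0.191 + 1.000).
1 − 0.191 + 1.000 = 1.809, so t = min(1, 1.809) = 1.000.
Check: 0.191 ⊗ 1.000 = max(0, 0.191) = 0.191 ≤ 1.000.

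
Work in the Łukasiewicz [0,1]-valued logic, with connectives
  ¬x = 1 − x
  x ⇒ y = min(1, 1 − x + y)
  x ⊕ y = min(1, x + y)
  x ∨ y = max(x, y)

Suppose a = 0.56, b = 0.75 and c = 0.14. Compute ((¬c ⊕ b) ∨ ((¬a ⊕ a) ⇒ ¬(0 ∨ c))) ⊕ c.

¬c = 1 − 0.14 = 0.86
¬c ⊕ b = min(1, 0.86 + 0.75) = min(1, 1.61) = 1.00
¬a = 1 − 0.56 = 0.44
¬a ⊕ a = min(1, 0.44 + 0.56) = min(1, 1.00) = 1.00
0 ∨ c = max(0.00, 0.14) = 0.14
¬(0 ∨ c) = 1 − 0.14 = 0.86
(¬a ⊕ a) ⇒ ¬(0 ∨ c) = min(1, 1 − 1.00 + 0.86) = min(1, 0.86) = 0.86
(¬c ⊕ b) ∨ ((¬a ⊕ a) ⇒ ¬(0 ∨ c)) = max(1.00, 0.86) = 1.00
((¬c ⊕ b) ∨ ((¬a ⊕ a) ⇒ ¬(0 ∨ c))) ⊕ c = min(1, 1.00 + 0.14) = min(1, 1.14) = 1.00

1.00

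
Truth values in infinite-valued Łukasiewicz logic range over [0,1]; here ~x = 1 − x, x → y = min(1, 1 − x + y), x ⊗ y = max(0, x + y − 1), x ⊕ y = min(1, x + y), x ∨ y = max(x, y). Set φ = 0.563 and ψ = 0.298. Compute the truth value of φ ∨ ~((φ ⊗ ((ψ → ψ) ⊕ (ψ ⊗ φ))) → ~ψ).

0.563

ψ → ψ = min(1, 1 − 0.298 + 0.298) = min(1, 1.000) = 1.000
ψ ⊗ φ = max(0, 0.298 + 0.563 − 1) = max(0, -0.139) = 0.000
(ψ → ψ) ⊕ (ψ ⊗ φ) = min(1, 1.000 + 0.000) = min(1, 1.000) = 1.000
φ ⊗ ((ψ → ψ) ⊕ (ψ ⊗ φ)) = max(0, 0.563 + 1.000 − 1) = max(0, 0.563) = 0.563
~ψ = 1 − 0.298 = 0.702
(φ ⊗ ((ψ → ψ) ⊕ (ψ ⊗ φ))) → ~ψ = min(1, 1 − 0.563 + 0.702) = min(1, 1.139) = 1.000
~((φ ⊗ ((ψ → ψ) ⊕ (ψ ⊗ φ))) → ~ψ) = 1 − 1.000 = 0.000
φ ∨ ~((φ ⊗ ((ψ → ψ) ⊕ (ψ ⊗ φ))) → ~ψ) = max(0.563, 0.000) = 0.563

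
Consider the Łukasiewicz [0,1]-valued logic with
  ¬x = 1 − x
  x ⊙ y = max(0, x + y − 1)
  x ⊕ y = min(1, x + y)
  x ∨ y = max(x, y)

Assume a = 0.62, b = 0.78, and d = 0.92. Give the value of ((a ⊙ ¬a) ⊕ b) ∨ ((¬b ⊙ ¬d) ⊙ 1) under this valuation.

0.78

¬a = 1 − 0.62 = 0.38
a ⊙ ¬a = max(0, 0.62 + 0.38 − 1) = max(0, 0.00) = 0.00
(a ⊙ ¬a) ⊕ b = min(1, 0.00 + 0.78) = min(1, 0.78) = 0.78
¬b = 1 − 0.78 = 0.22
¬d = 1 − 0.92 = 0.08
¬b ⊙ ¬d = max(0, 0.22 + 0.08 − 1) = max(0, -0.70) = 0.00
(¬b ⊙ ¬d) ⊙ 1 = max(0, 0.00 + 1.00 − 1) = max(0, 0.00) = 0.00
((a ⊙ ¬a) ⊕ b) ∨ ((¬b ⊙ ¬d) ⊙ 1) = max(0.78, 0.00) = 0.78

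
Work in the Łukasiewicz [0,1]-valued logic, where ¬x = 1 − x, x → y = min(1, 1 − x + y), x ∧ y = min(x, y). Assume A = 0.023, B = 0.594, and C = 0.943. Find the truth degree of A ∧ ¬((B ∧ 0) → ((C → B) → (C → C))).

B ∧ 0 = min(0.594, 0.000) = 0.000
C → B = min(1, 1 − 0.943 + 0.594) = min(1, 0.651) = 0.651
C → C = min(1, 1 − 0.943 + 0.943) = min(1, 1.000) = 1.000
(C → B) → (C → C) = min(1, 1 − 0.651 + 1.000) = min(1, 1.349) = 1.000
(B ∧ 0) → ((C → B) → (C → C)) = min(1, 1 − 0.000 + 1.000) = min(1, 2.000) = 1.000
¬((B ∧ 0) → ((C → B) → (C → C))) = 1 − 1.000 = 0.000
A ∧ ¬((B ∧ 0) → ((C → B) → (C → C))) = min(0.023, 0.000) = 0.000

0.000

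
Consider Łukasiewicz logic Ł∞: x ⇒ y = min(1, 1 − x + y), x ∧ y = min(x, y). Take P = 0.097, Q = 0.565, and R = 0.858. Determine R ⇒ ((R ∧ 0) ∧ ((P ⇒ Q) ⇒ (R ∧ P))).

0.142

R ∧ 0 = min(0.858, 0.000) = 0.000
P ⇒ Q = min(1, 1 − 0.097 + 0.565) = min(1, 1.468) = 1.000
R ∧ P = min(0.858, 0.097) = 0.097
(P ⇒ Q) ⇒ (R ∧ P) = min(1, 1 − 1.000 + 0.097) = min(1, 0.097) = 0.097
(R ∧ 0) ∧ ((P ⇒ Q) ⇒ (R ∧ P)) = min(0.000, 0.097) = 0.000
R ⇒ ((R ∧ 0) ∧ ((P ⇒ Q) ⇒ (R ∧ P))) = min(1, 1 − 0.858 + 0.000) = min(1, 0.142) = 0.142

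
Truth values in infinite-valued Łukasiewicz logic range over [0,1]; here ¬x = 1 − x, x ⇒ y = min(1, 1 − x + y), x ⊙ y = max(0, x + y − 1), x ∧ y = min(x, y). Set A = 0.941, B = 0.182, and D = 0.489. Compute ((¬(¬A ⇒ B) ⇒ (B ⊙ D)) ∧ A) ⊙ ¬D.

¬A = 1 − 0.941 = 0.059
¬A ⇒ B = min(1, 1 − 0.059 + 0.182) = min(1, 1.123) = 1.000
¬(¬A ⇒ B) = 1 − 1.000 = 0.000
B ⊙ D = max(0, 0.182 + 0.489 − 1) = max(0, -0.329) = 0.000
¬(¬A ⇒ B) ⇒ (B ⊙ D) = min(1, 1 − 0.000 + 0.000) = min(1, 1.000) = 1.000
(¬(¬A ⇒ B) ⇒ (B ⊙ D)) ∧ A = min(1.000, 0.941) = 0.941
¬D = 1 − 0.489 = 0.511
((¬(¬A ⇒ B) ⇒ (B ⊙ D)) ∧ A) ⊙ ¬D = max(0, 0.941 + 0.511 − 1) = max(0, 0.452) = 0.452

0.452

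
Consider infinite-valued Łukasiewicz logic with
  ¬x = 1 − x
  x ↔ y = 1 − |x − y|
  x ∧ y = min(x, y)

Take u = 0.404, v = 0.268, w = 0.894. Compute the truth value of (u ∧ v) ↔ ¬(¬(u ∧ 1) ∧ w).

u ∧ v = min(0.404, 0.268) = 0.268
u ∧ 1 = min(0.404, 1.000) = 0.404
¬(u ∧ 1) = 1 − 0.404 = 0.596
¬(u ∧ 1) ∧ w = min(0.596, 0.894) = 0.596
¬(¬(u ∧ 1) ∧ w) = 1 − 0.596 = 0.404
(u ∧ v) ↔ ¬(¬(u ∧ 1) ∧ w) = 1 − |0.268 − 0.404| = 1 − 0.136 = 0.864

0.864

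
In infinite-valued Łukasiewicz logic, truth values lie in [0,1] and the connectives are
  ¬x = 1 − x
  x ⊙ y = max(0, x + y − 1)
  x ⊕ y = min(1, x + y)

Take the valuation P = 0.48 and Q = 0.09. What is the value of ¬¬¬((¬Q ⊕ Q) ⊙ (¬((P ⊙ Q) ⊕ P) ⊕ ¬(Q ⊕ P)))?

¬Q = 1 − 0.09 = 0.91
¬Q ⊕ Q = min(1, 0.91 + 0.09) = min(1, 1.00) = 1.00
P ⊙ Q = max(0, 0.48 + 0.09 − 1) = max(0, -0.43) = 0.00
(P ⊙ Q) ⊕ P = min(1, 0.00 + 0.48) = min(1, 0.48) = 0.48
¬((P ⊙ Q) ⊕ P) = 1 − 0.48 = 0.52
Q ⊕ P = min(1, 0.09 + 0.48) = min(1, 0.57) = 0.57
¬(Q ⊕ P) = 1 − 0.57 = 0.43
¬((P ⊙ Q) ⊕ P) ⊕ ¬(Q ⊕ P) = min(1, 0.52 + 0.43) = min(1, 0.95) = 0.95
(¬Q ⊕ Q) ⊙ (¬((P ⊙ Q) ⊕ P) ⊕ ¬(Q ⊕ P)) = max(0, 1.00 + 0.95 − 1) = max(0, 0.95) = 0.95
¬((¬Q ⊕ Q) ⊙ (¬((P ⊙ Q) ⊕ P) ⊕ ¬(Q ⊕ P))) = 1 − 0.95 = 0.05
¬¬((¬Q ⊕ Q) ⊙ (¬((P ⊙ Q) ⊕ P) ⊕ ¬(Q ⊕ P))) = 1 − 0.05 = 0.95
¬¬¬((¬Q ⊕ Q) ⊙ (¬((P ⊙ Q) ⊕ P) ⊕ ¬(Q ⊕ P))) = 1 − 0.95 = 0.05

0.05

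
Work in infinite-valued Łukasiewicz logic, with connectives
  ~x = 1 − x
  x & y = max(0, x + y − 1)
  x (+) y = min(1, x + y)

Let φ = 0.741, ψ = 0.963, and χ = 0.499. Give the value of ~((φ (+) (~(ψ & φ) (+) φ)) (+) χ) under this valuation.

ψ & φ = max(0, 0.963 + 0.741 − 1) = max(0, 0.704) = 0.704
~(ψ & φ) = 1 − 0.704 = 0.296
~(ψ & φ) (+) φ = min(1, 0.296 + 0.741) = min(1, 1.037) = 1.000
φ (+) (~(ψ & φ) (+) φ) = min(1, 0.741 + 1.000) = min(1, 1.741) = 1.000
(φ (+) (~(ψ & φ) (+) φ)) (+) χ = min(1, 1.000 + 0.499) = min(1, 1.499) = 1.000
~((φ (+) (~(ψ & φ) (+) φ)) (+) χ) = 1 − 1.000 = 0.000

0.000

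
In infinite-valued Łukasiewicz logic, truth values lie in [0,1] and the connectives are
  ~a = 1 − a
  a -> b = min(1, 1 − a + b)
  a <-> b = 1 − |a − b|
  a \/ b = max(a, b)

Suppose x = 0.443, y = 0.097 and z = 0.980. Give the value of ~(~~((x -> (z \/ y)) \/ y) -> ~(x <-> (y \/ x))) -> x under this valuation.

0.443

z \/ y = max(0.980, 0.097) = 0.980
x -> (z \/ y) = min(1, 1 − 0.443 + 0.980) = min(1, 1.537) = 1.000
(x -> (z \/ y)) \/ y = max(1.000, 0.097) = 1.000
~((x -> (z \/ y)) \/ y) = 1 − 1.000 = 0.000
~~((x -> (z \/ y)) \/ y) = 1 − 0.000 = 1.000
y \/ x = max(0.097, 0.443) = 0.443
x <-> (y \/ x) = 1 − |0.443 − 0.443| = 1 − 0.000 = 1.000
~(x <-> (y \/ x)) = 1 − 1.000 = 0.000
~~((x -> (z \/ y)) \/ y) -> ~(x <-> (y \/ x)) = min(1, 1 − 1.000 + 0.000) = min(1, 0.000) = 0.000
~(~~((x -> (z \/ y)) \/ y) -> ~(x <-> (y \/ x))) = 1 − 0.000 = 1.000
~(~~((x -> (z \/ y)) \/ y) -> ~(x <-> (y \/ x))) -> x = min(1, 1 − 1.000 + 0.443) = min(1, 0.443) = 0.443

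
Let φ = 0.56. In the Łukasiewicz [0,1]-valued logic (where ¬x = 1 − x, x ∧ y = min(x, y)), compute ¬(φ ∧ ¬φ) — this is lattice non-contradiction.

¬φ = 1 − 0.56 = 0.44
φ ∧ ¬φ = min(0.56, 0.44) = 0.44
¬(φ ∧ ¬φ) = 1 − 0.44 = 0.56
(The value 0.56 < 1 shows this instance is not satisfied; not a Ł∞-tautology — its value is 1 − min(a, 1−a).)

0.56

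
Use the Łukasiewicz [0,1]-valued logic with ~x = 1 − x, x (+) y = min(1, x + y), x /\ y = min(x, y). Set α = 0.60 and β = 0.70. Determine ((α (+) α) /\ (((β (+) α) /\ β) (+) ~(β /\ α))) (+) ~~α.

1.00

α (+) α = min(1, 0.60 + 0.60) = min(1, 1.20) = 1.00
β (+) α = min(1, 0.70 + 0.60) = min(1, 1.30) = 1.00
(β (+) α) /\ β = min(1.00, 0.70) = 0.70
β /\ α = min(0.70, 0.60) = 0.60
~(β /\ α) = 1 − 0.60 = 0.40
((β (+) α) /\ β) (+) ~(β /\ α) = min(1, 0.70 + 0.40) = min(1, 1.10) = 1.00
(α (+) α) /\ (((β (+) α) /\ β) (+) ~(β /\ α)) = min(1.00, 1.00) = 1.00
~α = 1 − 0.60 = 0.40
~~α = 1 − 0.40 = 0.60
((α (+) α) /\ (((β (+) α) /\ β) (+) ~(β /\ α))) (+) ~~α = min(1, 1.00 + 0.60) = min(1, 1.60) = 1.00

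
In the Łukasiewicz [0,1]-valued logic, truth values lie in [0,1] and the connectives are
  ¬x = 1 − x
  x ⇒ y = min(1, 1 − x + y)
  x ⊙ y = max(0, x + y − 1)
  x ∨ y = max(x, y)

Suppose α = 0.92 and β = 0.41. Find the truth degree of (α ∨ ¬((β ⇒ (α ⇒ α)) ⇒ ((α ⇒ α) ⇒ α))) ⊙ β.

α ⇒ α = min(1, 1 − 0.92 + 0.92) = min(1, 1.00) = 1.00
β ⇒ (α ⇒ α) = min(1, 1 − 0.41 + 1.00) = min(1, 1.59) = 1.00
(α ⇒ α) ⇒ α = min(1, 1 − 1.00 + 0.92) = min(1, 0.92) = 0.92
(β ⇒ (α ⇒ α)) ⇒ ((α ⇒ α) ⇒ α) = min(1, 1 − 1.00 + 0.92) = min(1, 0.92) = 0.92
¬((β ⇒ (α ⇒ α)) ⇒ ((α ⇒ α) ⇒ α)) = 1 − 0.92 = 0.08
α ∨ ¬((β ⇒ (α ⇒ α)) ⇒ ((α ⇒ α) ⇒ α)) = max(0.92, 0.08) = 0.92
(α ∨ ¬((β ⇒ (α ⇒ α)) ⇒ ((α ⇒ α) ⇒ α))) ⊙ β = max(0, 0.92 + 0.41 − 1) = max(0, 0.33) = 0.33

0.33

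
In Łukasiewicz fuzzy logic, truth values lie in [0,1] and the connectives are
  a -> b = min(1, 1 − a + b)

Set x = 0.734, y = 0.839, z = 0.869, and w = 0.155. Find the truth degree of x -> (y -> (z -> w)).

0.713

z -> w = min(1, 1 − 0.869 + 0.155) = min(1, 0.286) = 0.286
y -> (z -> w) = min(1, 1 − 0.839 + 0.286) = min(1, 0.447) = 0.447
x -> (y -> (z -> w)) = min(1, 1 − 0.734 + 0.447) = min(1, 0.713) = 0.713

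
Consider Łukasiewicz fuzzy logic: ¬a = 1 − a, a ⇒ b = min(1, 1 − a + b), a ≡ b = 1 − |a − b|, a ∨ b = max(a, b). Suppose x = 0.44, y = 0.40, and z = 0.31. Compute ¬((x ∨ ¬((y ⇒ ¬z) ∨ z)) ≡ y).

¬z = 1 − 0.31 = 0.69
y ⇒ ¬z = min(1, 1 − 0.40 + 0.69) = min(1, 1.29) = 1.00
(y ⇒ ¬z) ∨ z = max(1.00, 0.31) = 1.00
¬((y ⇒ ¬z) ∨ z) = 1 − 1.00 = 0.00
x ∨ ¬((y ⇒ ¬z) ∨ z) = max(0.44, 0.00) = 0.44
(x ∨ ¬((y ⇒ ¬z) ∨ z)) ≡ y = 1 − |0.44 − 0.40| = 1 − 0.04 = 0.96
¬((x ∨ ¬((y ⇒ ¬z) ∨ z)) ≡ y) = 1 − 0.96 = 0.04

0.04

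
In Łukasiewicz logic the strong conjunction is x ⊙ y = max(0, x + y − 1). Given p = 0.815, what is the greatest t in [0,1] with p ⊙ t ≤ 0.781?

The residuum of the Łukasiewicz t-norm gives the supremum: min(1, 1 − 0.815 + 0.781).
1 − 0.815 + 0.781 = 0.966, so t = min(1, 0.966) = 0.966.
Check: 0.815 ⊙ 0.966 = max(0, 0.781) = 0.781 ≤ 0.781.

0.966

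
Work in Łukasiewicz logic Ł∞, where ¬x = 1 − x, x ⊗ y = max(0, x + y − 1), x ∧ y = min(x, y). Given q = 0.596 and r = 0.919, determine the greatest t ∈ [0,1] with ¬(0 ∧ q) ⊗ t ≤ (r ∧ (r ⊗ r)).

0 ∧ q = min(0.000, 0.596) = 0.000
¬(0 ∧ q) = 1 − 0.000 = 1.000
So the left factor is ¬(0 ∧ q) = 1.000.
r ⊗ r = max(0, 0.919 + 0.919 − 1) = max(0, 0.838) = 0.838
r ∧ (r ⊗ r) = min(0.919, 0.838) = 0.838
So the right-hand bound is r ∧ (r ⊗ r) = 0.838.
The residuum of the Łukasiewicz t-norm gives the supremum: min(1, 1 − 1.000 + 0.838).
1 − 1.000 + 0.838 = 0.838, so t = min(1, 0.838) = 0.838.
Check: 1.000 ⊗ 0.838 = max(0, 0.838) = 0.838 ≤ 0.838.

0.838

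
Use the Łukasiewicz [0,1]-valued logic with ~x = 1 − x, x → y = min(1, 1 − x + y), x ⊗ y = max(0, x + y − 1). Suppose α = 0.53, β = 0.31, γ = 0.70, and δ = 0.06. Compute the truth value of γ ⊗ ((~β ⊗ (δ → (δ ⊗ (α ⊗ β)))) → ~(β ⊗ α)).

~β = 1 − 0.31 = 0.69
α ⊗ β = max(0, 0.53 + 0.31 − 1) = max(0, -0.16) = 0.00
δ ⊗ (α ⊗ β) = max(0, 0.06 + 0.00 − 1) = max(0, -0.94) = 0.00
δ → (δ ⊗ (α ⊗ β)) = min(1, 1 − 0.06 + 0.00) = min(1, 0.94) = 0.94
~β ⊗ (δ → (δ ⊗ (α ⊗ β))) = max(0, 0.69 + 0.94 − 1) = max(0, 0.63) = 0.63
β ⊗ α = max(0, 0.31 + 0.53 − 1) = max(0, -0.16) = 0.00
~(β ⊗ α) = 1 − 0.00 = 1.00
(~β ⊗ (δ → (δ ⊗ (α ⊗ β)))) → ~(β ⊗ α) = min(1, 1 − 0.63 + 1.00) = min(1, 1.37) = 1.00
γ ⊗ ((~β ⊗ (δ → (δ ⊗ (α ⊗ β)))) → ~(β ⊗ α)) = max(0, 0.70 + 1.00 − 1) = max(0, 0.70) = 0.70

0.70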